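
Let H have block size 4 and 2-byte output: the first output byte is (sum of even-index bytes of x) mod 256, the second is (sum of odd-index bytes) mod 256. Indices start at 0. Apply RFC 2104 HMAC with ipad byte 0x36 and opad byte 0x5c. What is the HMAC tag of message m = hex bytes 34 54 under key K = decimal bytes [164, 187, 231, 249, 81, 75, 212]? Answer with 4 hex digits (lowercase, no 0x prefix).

3852

Key decimal bytes [164, 187, 231, 249, 81, 75, 212] = a4 bb e7 f9 51 4b d4 is 7 bytes > B = 4, so hash it first: H(key) = b0 ff, then zero-pad to 4 bytes: K' = b0 ff 00 00.
K' ⊕ ipad = 86 c9 36 36.  K' ⊕ opad = ec a3 5c 5c.
Inner input = (K'⊕ipad) ∥ m = 86 c9 36 36 ∥ 34 54.
Inner hash: even-index sum = 240 mod 256 = 240; odd-index sum = 339 mod 256 = 83 → f0 53.
Outer input = (K'⊕opad) ∥ inner = ec a3 5c 5c ∥ f0 53.
Outer hash (tag): even-index sum = 568 mod 256 = 56; odd-index sum = 338 mod 256 = 82 → 38 52.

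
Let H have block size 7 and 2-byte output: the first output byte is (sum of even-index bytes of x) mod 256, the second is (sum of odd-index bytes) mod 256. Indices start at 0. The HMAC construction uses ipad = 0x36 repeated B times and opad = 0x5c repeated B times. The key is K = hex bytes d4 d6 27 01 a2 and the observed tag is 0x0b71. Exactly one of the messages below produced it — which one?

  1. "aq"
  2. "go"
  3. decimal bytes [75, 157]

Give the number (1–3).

1

Key hex bytes d4 d6 27 01 a2 is 5 bytes ≤ B = 7; zero-pad to 7 bytes: K' = d4 d6 27 01 a2 00 00.
K' ⊕ ipad = e2 e0 11 37 94 36 36; K' ⊕ opad = 88 8a 7b 5d fe 5c 5c.
m1: inner = H(e2 e0 11 37 94 36 36 61 71) = 2e ae; tag = H(88 8a 7b 5d fe 5c 5c 2e ae) = 0b71 ← matches
m2: inner = H(e2 e0 11 37 94 36 36 67 6f) = 2c b4; tag = H(88 8a 7b 5d fe 5c 5c 2c b4) = 116f
m3: inner = H(e2 e0 11 37 94 36 36 4b 9d) = 5a 98; tag = H(88 8a 7b 5d fe 5c 5c 5a 98) = f59d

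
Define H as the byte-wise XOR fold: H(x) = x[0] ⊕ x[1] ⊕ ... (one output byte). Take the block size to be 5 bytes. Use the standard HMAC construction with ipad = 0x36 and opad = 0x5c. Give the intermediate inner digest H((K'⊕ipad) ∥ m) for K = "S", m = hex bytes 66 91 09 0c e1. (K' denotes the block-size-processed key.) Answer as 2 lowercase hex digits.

Key "S" = 53 is 1 byte ≤ B = 5; zero-pad to 5 bytes: K' = 53 00 00 00 00.
K' ⊕ ipad = 65 36 36 36 36.
Inner input = 65 36 36 36 36 ∥ 66 91 09 0c e1.
Inner hash: XOR 65⊕36⊕36⊕36⊕36⊕66⊕91⊕09⊕0c⊕e1 = 76.

76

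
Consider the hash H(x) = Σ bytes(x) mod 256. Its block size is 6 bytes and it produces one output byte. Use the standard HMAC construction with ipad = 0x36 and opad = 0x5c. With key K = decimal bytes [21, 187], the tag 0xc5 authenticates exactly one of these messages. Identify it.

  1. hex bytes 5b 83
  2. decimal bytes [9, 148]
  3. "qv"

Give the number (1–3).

2

Key decimal bytes [21, 187] = 15 bb is 2 bytes ≤ B = 6; zero-pad to 6 bytes: K' = 15 bb 00 00 00 00.
K' ⊕ ipad = 23 8d 36 36 36 36; K' ⊕ opad = 49 e7 5c 5c 5c 5c.
m1: inner = H(23 8d 36 36 36 36 5b 83) = 66; tag = H(49 e7 5c 5c 5c 5c 66) = 06
m2: inner = H(23 8d 36 36 36 36 09 94) = 25; tag = H(49 e7 5c 5c 5c 5c 25) = c5 ← matches
m3: inner = H(23 8d 36 36 36 36 71 76) = 6f; tag = H(49 e7 5c 5c 5c 5c 6f) = 0f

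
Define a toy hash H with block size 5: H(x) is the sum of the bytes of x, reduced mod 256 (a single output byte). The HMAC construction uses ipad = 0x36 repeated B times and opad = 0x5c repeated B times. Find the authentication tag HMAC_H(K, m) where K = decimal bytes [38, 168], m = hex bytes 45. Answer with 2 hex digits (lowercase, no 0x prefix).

Key decimal bytes [38, 168] = 26 a8 is 2 bytes ≤ B = 5; zero-pad to 5 bytes: K' = 26 a8 00 00 00.
K' ⊕ ipad = 10 9e 36 36 36.  K' ⊕ opad = 7a f4 5c 5c 5c.
Inner input = (K'⊕ipad) ∥ m = 10 9e 36 36 36 ∥ 45.
Inner hash: sum = 16+158+54+54+54+69 = 405; mod 256 = 149 → 95.
Outer input = (K'⊕opad) ∥ inner = 7a f4 5c 5c 5c ∥ 95.
Outer hash (tag): sum = 122+244+92+92+92+149 = 791; mod 256 = 23 → 17.

17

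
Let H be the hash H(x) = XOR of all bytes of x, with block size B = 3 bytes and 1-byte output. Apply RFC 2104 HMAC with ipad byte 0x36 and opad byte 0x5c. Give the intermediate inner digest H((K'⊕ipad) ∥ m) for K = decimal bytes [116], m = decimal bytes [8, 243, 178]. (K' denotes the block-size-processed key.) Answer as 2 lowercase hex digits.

0b

Key decimal bytes [116] = 74 is 1 byte ≤ B = 3; zero-pad to 3 bytes: K' = 74 00 00.
K' ⊕ ipad = 42 36 36.
Inner input = 42 36 36 ∥ 08 f3 b2.
Inner hash: XOR 42⊕36⊕36⊕08⊕f3⊕b2 = 0b.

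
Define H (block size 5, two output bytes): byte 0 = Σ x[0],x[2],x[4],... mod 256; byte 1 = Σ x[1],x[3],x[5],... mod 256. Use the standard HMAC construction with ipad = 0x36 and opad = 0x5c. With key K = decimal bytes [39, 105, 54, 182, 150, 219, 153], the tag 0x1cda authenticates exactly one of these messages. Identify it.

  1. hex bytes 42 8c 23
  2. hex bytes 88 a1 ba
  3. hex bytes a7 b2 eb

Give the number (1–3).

Key decimal bytes [39, 105, 54, 182, 150, 219, 153] = 27 69 36 b6 96 db 99 is 7 bytes > B = 5, so hash it first: H(key) = 8c fa, then zero-pad to 5 bytes: K' = 8c fa 00 00 00.
K' ⊕ ipad = ba cc 36 36 36; K' ⊕ opad = d0 a6 5c 5c 5c.
m1: inner = H(ba cc 36 36 36 42 8c 23) = b2 67; tag = H(d0 a6 5c 5c 5c b2 67) = efb4
m2: inner = H(ba cc 36 36 36 88 a1 ba) = c7 44; tag = H(d0 a6 5c 5c 5c c7 44) = ccc9
m3: inner = H(ba cc 36 36 36 a7 b2 eb) = d8 94; tag = H(d0 a6 5c 5c 5c d8 94) = 1cda ← matches

3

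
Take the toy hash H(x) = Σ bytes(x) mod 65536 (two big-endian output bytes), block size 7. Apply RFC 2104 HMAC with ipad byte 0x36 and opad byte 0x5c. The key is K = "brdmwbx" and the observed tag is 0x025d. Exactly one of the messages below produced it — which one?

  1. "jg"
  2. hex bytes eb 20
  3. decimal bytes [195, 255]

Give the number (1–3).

Key "brdmwbx" = 62 72 64 6d 77 62 78 is exactly B = 7 bytes: K' = 62 72 64 6d 77 62 78.
K' ⊕ ipad = 54 44 52 5b 41 54 4e; K' ⊕ opad = 3e 2e 38 31 2b 3e 24.
m1: inner = H(54 44 52 5b 41 54 4e 6a 67) = 02 f9; tag = H(3e 2e 38 31 2b 3e 24 02 f9) = 025d ← matches
m2: inner = H(54 44 52 5b 41 54 4e eb 20) = 03 33; tag = H(3e 2e 38 31 2b 3e 24 03 33) = 0198
m3: inner = H(54 44 52 5b 41 54 4e c3 ff) = 03 ea; tag = H(3e 2e 38 31 2b 3e 24 03 ea) = 024f

1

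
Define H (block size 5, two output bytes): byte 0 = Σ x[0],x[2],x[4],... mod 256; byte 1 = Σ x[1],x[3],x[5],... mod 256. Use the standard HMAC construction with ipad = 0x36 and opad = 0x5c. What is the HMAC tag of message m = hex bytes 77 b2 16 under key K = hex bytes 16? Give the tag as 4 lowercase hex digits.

fbf6

Key hex bytes 16 is 1 byte ≤ B = 5; zero-pad to 5 bytes: K' = 16 00 00 00 00.
K' ⊕ ipad = 20 36 36 36 36.  K' ⊕ opad = 4a 5c 5c 5c 5c.
Inner input = (K'⊕ipad) ∥ m = 20 36 36 36 36 ∥ 77 b2 16.
Inner hash: even-index sum = 318 mod 256 = 62; odd-index sum = 249 mod 256 = 249 → 3e f9.
Outer input = (K'⊕opad) ∥ inner = 4a 5c 5c 5c 5c ∥ 3e f9.
Outer hash (tag): even-index sum = 507 mod 256 = 251; odd-index sum = 246 mod 256 = 246 → fb f6.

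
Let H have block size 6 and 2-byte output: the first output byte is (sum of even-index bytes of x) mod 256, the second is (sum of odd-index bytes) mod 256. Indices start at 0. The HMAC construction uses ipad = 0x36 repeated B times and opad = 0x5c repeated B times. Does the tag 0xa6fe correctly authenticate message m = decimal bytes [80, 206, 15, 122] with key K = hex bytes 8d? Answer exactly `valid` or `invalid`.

Key hex bytes 8d is 1 byte ≤ B = 6; zero-pad to 6 bytes: K' = 8d 00 00 00 00 00.
K' ⊕ ipad = bb 36 36 36 36 36; K' ⊕ opad = d1 5c 5c 5c 5c 5c.
Inner hash: even-index sum = 390 mod 256 = 134; odd-index sum = 490 mod 256 = 234 → 86 ea.
Outer hash (recomputed tag): even-index sum = 527 mod 256 = 15; odd-index sum = 510 mod 256 = 254 → 0f fe.
Recomputed tag = 0ffe; claimed = a6fe → mismatch.

invalid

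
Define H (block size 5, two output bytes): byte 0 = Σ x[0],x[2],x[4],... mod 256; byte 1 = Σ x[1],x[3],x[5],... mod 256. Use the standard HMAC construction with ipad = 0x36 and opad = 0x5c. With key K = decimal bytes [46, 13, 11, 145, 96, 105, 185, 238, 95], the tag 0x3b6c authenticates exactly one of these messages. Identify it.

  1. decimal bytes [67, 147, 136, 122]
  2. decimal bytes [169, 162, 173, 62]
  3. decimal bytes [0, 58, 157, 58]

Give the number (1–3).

Key decimal bytes [46, 13, 11, 145, 96, 105, 185, 238, 95] = 2e 0d 0b 91 60 69 b9 ee 5f is 9 bytes > B = 5, so hash it first: H(key) = b1 f5, then zero-pad to 5 bytes: K' = b1 f5 00 00 00.
K' ⊕ ipad = 87 c3 36 36 36; K' ⊕ opad = ed a9 5c 5c 5c.
m1: inner = H(87 c3 36 36 36 43 93 88 7a) = 00 c4; tag = H(ed a9 5c 5c 5c 00 c4) = 6905
m2: inner = H(87 c3 36 36 36 a9 a2 ad 3e) = d3 4f; tag = H(ed a9 5c 5c 5c d3 4f) = f4d8
m3: inner = H(87 c3 36 36 36 00 3a 9d 3a) = 67 96; tag = H(ed a9 5c 5c 5c 67 96) = 3b6c ← matches

3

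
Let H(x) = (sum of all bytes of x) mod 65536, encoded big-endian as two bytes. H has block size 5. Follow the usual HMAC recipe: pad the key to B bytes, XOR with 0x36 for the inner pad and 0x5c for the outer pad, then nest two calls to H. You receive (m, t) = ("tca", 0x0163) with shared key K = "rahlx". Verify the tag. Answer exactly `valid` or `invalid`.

invalid

Key "rahlx" = 72 61 68 6c 78 is exactly B = 5 bytes: K' = 72 61 68 6c 78.
K' ⊕ ipad = 44 57 5e 5a 4e; K' ⊕ opad = 2e 3d 34 30 24.
Inner hash: sum = 68+87+94+90+78+116+99+97 = 729 → 02 d9.
Outer hash (recomputed tag): sum = 46+61+52+48+36+2+217 = 462 → 01 ce.
Recomputed tag = 01ce; claimed = 0163 → mismatch.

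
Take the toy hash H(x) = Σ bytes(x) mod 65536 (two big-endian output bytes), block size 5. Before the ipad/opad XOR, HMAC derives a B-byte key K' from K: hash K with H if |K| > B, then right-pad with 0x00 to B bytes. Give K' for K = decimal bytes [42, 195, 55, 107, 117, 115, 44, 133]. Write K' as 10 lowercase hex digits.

|K| = 8 > B = 5, so first hash the key.
H(K): sum = 42+195+55+107+117+115+44+133 = 808 → 03 28.
Zero-pad H(K) = 03 28 to 5 bytes: K' = 03 28 00 00 00.

0328000000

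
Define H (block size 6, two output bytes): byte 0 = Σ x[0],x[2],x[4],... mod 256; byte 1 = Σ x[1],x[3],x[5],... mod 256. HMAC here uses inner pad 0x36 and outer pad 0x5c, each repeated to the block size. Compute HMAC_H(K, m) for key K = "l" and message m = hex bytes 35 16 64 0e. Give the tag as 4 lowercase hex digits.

Key "l" = 6c is 1 byte ≤ B = 6; zero-pad to 6 bytes: K' = 6c 00 00 00 00 00.
K' ⊕ ipad = 5a 36 36 36 36 36.  K' ⊕ opad = 30 5c 5c 5c 5c 5c.
Inner input = (K'⊕ipad) ∥ m = 5a 36 36 36 36 36 ∥ 35 16 64 0e.
Inner hash: even-index sum = 351 mod 256 = 95; odd-index sum = 198 mod 256 = 198 → 5f c6.
Outer input = (K'⊕opad) ∥ inner = 30 5c 5c 5c 5c 5c ∥ 5f c6.
Outer hash (tag): even-index sum = 327 mod 256 = 71; odd-index sum = 474 mod 256 = 218 → 47 da.

47da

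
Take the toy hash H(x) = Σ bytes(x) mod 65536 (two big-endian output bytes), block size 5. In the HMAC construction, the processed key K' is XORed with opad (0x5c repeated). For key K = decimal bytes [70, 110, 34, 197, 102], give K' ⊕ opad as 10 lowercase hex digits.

1a327e993a

Key decimal bytes [70, 110, 34, 197, 102] = 46 6e 22 c5 66 is exactly B = 5 bytes: K' = 46 6e 22 c5 66.
XOR each byte with 0x5c: 46⊕5c=1a, 6e⊕5c=32, 22⊕5c=7e, c5⊕5c=99, 66⊕5c=3a.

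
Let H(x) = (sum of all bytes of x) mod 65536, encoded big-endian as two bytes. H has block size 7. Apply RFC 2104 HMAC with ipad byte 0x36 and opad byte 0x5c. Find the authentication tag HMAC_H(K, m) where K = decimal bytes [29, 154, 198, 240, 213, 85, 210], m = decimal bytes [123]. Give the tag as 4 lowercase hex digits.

03a4

Key decimal bytes [29, 154, 198, 240, 213, 85, 210] = 1d 9a c6 f0 d5 55 d2 is exactly B = 7 bytes: K' = 1d 9a c6 f0 d5 55 d2.
K' ⊕ ipad = 2b ac f0 c6 e3 63 e4.  K' ⊕ opad = 41 c6 9a ac 89 09 8e.
Inner input = (K'⊕ipad) ∥ m = 2b ac f0 c6 e3 63 e4 ∥ 7b.
Inner hash: sum = 43+172+240+198+227+99+228+123 = 1330 → 05 32.
Outer input = (K'⊕opad) ∥ inner = 41 c6 9a ac 89 09 8e ∥ 05 32.
Outer hash (tag): sum = 65+198+154+172+137+9+142+5+50 = 932 → 03 a4.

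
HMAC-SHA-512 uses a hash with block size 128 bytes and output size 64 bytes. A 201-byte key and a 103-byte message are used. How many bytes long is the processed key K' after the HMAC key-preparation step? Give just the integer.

128

Key is 201 > 128 bytes, so it is hashed to 64 bytes then zero-padded to 128: |K'| = 128.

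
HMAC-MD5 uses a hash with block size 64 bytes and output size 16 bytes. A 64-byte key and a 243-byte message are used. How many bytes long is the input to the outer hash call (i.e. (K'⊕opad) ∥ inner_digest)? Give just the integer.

Key is 64 ≤ 64 bytes, zero-padded: |K'| = 64.
Outer input = (K'⊕opad) ∥ H(inner) → 64 + 16 = 80 bytes.

80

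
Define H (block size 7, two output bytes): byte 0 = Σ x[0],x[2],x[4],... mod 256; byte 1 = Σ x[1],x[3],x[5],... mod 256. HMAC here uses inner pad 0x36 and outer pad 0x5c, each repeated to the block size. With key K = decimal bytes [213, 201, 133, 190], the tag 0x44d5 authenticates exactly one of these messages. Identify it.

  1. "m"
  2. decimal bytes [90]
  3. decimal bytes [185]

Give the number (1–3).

Key decimal bytes [213, 201, 133, 190] = d5 c9 85 be is 4 bytes ≤ B = 7; zero-pad to 7 bytes: K' = d5 c9 85 be 00 00 00.
K' ⊕ ipad = e3 ff b3 88 36 36 36; K' ⊕ opad = 89 95 d9 e2 5c 5c 5c.
m1: inner = H(e3 ff b3 88 36 36 36 6d) = 02 2a; tag = H(89 95 d9 e2 5c 5c 5c 02 2a) = 44d5 ← matches
m2: inner = H(e3 ff b3 88 36 36 36 5a) = 02 17; tag = H(89 95 d9 e2 5c 5c 5c 02 17) = 31d5
m3: inner = H(e3 ff b3 88 36 36 36 b9) = 02 76; tag = H(89 95 d9 e2 5c 5c 5c 02 76) = 90d5

1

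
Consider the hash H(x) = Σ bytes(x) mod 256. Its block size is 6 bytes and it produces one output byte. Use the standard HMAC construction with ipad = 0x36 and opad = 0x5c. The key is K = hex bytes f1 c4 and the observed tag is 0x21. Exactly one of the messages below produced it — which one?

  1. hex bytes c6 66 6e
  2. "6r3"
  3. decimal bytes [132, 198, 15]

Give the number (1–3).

2

Key hex bytes f1 c4 is 2 bytes ≤ B = 6; zero-pad to 6 bytes: K' = f1 c4 00 00 00 00.
K' ⊕ ipad = c7 f2 36 36 36 36; K' ⊕ opad = ad 98 5c 5c 5c 5c.
m1: inner = H(c7 f2 36 36 36 36 c6 66 6e) = 2b; tag = H(ad 98 5c 5c 5c 5c 2b) = e0
m2: inner = H(c7 f2 36 36 36 36 36 72 33) = 6c; tag = H(ad 98 5c 5c 5c 5c 6c) = 21 ← matches
m3: inner = H(c7 f2 36 36 36 36 84 c6 0f) = ea; tag = H(ad 98 5c 5c 5c 5c ea) = 9f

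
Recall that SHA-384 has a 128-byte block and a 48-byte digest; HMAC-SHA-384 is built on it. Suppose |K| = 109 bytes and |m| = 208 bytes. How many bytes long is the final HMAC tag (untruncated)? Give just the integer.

48

The tag is one SHA-384 digest: 48 bytes.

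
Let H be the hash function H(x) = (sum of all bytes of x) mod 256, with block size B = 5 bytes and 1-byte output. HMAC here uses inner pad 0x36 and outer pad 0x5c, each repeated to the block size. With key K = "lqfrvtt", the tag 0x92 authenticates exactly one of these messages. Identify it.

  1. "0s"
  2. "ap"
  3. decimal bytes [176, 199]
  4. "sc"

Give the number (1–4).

4

Key "lqfrvtt" = 6c 71 66 72 76 74 74 is 7 bytes > B = 5, so hash it first: H(key) = 13, then zero-pad to 5 bytes: K' = 13 00 00 00 00.
K' ⊕ ipad = 25 36 36 36 36; K' ⊕ opad = 4f 5c 5c 5c 5c.
m1: inner = H(25 36 36 36 36 30 73) = a0; tag = H(4f 5c 5c 5c 5c a0) = 5f
m2: inner = H(25 36 36 36 36 61 70) = ce; tag = H(4f 5c 5c 5c 5c ce) = 8d
m3: inner = H(25 36 36 36 36 b0 c7) = 74; tag = H(4f 5c 5c 5c 5c 74) = 33
m4: inner = H(25 36 36 36 36 73 63) = d3; tag = H(4f 5c 5c 5c 5c d3) = 92 ← matches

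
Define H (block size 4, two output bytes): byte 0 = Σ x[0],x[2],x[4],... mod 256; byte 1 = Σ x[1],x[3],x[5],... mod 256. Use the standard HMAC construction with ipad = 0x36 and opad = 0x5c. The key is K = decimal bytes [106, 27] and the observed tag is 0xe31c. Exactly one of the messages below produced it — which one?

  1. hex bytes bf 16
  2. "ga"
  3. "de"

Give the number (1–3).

Key decimal bytes [106, 27] = 6a 1b is 2 bytes ≤ B = 4; zero-pad to 4 bytes: K' = 6a 1b 00 00.
K' ⊕ ipad = 5c 2d 36 36; K' ⊕ opad = 36 47 5c 5c.
m1: inner = H(5c 2d 36 36 bf 16) = 51 79; tag = H(36 47 5c 5c 51 79) = e31c ← matches
m2: inner = H(5c 2d 36 36 67 61) = f9 c4; tag = H(36 47 5c 5c f9 c4) = 8b67
m3: inner = H(5c 2d 36 36 64 65) = f6 c8; tag = H(36 47 5c 5c f6 c8) = 886b

1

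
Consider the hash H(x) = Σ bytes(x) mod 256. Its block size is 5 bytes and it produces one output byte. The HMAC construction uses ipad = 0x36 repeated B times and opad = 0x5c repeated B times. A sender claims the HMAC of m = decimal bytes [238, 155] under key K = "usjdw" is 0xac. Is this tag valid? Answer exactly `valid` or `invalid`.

Key "usjdw" = 75 73 6a 64 77 is exactly B = 5 bytes: K' = 75 73 6a 64 77.
K' ⊕ ipad = 43 45 5c 52 41; K' ⊕ opad = 29 2f 36 38 2b.
Inner hash: sum = 67+69+92+82+65+238+155 = 768; mod 256 = 0 → 00.
Outer hash (recomputed tag): sum = 41+47+54+56+43+0 = 241 → f1.
Recomputed tag = f1; claimed = ac → mismatch.

invalid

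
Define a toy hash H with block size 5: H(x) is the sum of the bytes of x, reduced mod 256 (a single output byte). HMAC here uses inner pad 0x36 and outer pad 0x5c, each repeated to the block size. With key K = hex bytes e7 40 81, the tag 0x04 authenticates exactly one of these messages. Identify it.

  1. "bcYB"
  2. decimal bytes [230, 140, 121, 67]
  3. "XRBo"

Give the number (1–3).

2

Key hex bytes e7 40 81 is 3 bytes ≤ B = 5; zero-pad to 5 bytes: K' = e7 40 81 00 00.
K' ⊕ ipad = d1 76 b7 36 36; K' ⊕ opad = bb 1c dd 5c 5c.
m1: inner = H(d1 76 b7 36 36 62 63 59 42) = ca; tag = H(bb 1c dd 5c 5c ca) = 36
m2: inner = H(d1 76 b7 36 36 e6 8c 79 43) = 98; tag = H(bb 1c dd 5c 5c 98) = 04 ← matches
m3: inner = H(d1 76 b7 36 36 58 52 42 6f) = c5; tag = H(bb 1c dd 5c 5c c5) = 31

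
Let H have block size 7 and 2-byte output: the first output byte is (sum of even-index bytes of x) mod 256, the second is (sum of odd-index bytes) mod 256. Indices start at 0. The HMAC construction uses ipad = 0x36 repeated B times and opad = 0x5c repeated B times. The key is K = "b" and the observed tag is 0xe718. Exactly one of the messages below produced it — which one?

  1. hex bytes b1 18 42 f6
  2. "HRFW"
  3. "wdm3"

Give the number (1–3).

Key "b" = 62 is 1 byte ≤ B = 7; zero-pad to 7 bytes: K' = 62 00 00 00 00 00 00.
K' ⊕ ipad = 54 36 36 36 36 36 36; K' ⊕ opad = 3e 5c 5c 5c 5c 5c 5c.
m1: inner = H(54 36 36 36 36 36 36 b1 18 42 f6) = 04 95; tag = H(3e 5c 5c 5c 5c 5c 5c 04 95) = e718 ← matches
m2: inner = H(54 36 36 36 36 36 36 48 52 46 57) = 9f 30; tag = H(3e 5c 5c 5c 5c 5c 5c 9f 30) = 82b3
m3: inner = H(54 36 36 36 36 36 36 77 64 6d 33) = 8d 86; tag = H(3e 5c 5c 5c 5c 5c 5c 8d 86) = d8a1

1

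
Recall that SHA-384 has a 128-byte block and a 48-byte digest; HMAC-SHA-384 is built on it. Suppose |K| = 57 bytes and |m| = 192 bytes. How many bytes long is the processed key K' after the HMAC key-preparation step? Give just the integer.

Key is 57 ≤ 128 bytes, zero-padded: |K'| = 128.

128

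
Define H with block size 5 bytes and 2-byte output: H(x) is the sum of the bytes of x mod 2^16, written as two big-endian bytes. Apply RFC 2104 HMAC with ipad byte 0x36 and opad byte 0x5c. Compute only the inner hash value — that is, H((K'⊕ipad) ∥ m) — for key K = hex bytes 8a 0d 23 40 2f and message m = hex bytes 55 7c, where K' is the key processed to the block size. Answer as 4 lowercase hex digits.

Key hex bytes 8a 0d 23 40 2f is exactly B = 5 bytes: K' = 8a 0d 23 40 2f.
K' ⊕ ipad = bc 3b 15 76 19.
Inner input = bc 3b 15 76 19 ∥ 55 7c.
Inner hash: sum = 188+59+21+118+25+85+124 = 620 → 02 6c.

026c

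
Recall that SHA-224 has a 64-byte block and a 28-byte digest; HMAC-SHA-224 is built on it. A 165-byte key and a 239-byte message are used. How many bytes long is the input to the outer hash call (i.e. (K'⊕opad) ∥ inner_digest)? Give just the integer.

Key is 165 > 64 bytes, so it is hashed to 28 bytes then zero-padded to 64: |K'| = 64.
Outer input = (K'⊕opad) ∥ H(inner) → 64 + 28 = 92 bytes.

92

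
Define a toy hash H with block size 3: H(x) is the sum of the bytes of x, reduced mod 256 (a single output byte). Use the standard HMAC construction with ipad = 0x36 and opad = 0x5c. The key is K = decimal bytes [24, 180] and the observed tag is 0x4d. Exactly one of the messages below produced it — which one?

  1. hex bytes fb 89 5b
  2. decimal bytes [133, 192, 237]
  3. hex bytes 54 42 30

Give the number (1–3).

1

Key decimal bytes [24, 180] = 18 b4 is 2 bytes ≤ B = 3; zero-pad to 3 bytes: K' = 18 b4 00.
K' ⊕ ipad = 2e 82 36; K' ⊕ opad = 44 e8 5c.
m1: inner = H(2e 82 36 fb 89 5b) = c5; tag = H(44 e8 5c c5) = 4d ← matches
m2: inner = H(2e 82 36 85 c0 ed) = 18; tag = H(44 e8 5c 18) = a0
m3: inner = H(2e 82 36 54 42 30) = ac; tag = H(44 e8 5c ac) = 34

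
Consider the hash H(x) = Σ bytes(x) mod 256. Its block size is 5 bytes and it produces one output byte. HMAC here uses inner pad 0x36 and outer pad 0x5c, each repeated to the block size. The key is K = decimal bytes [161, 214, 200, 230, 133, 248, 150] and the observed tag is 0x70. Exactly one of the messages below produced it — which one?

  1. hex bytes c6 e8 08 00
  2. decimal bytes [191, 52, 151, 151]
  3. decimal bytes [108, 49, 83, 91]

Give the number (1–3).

1

Key decimal bytes [161, 214, 200, 230, 133, 248, 150] = a1 d6 c8 e6 85 f8 96 is 7 bytes > B = 5, so hash it first: H(key) = 38, then zero-pad to 5 bytes: K' = 38 00 00 00 00.
K' ⊕ ipad = 0e 36 36 36 36; K' ⊕ opad = 64 5c 5c 5c 5c.
m1: inner = H(0e 36 36 36 36 c6 e8 08 00) = 9c; tag = H(64 5c 5c 5c 5c 9c) = 70 ← matches
m2: inner = H(0e 36 36 36 36 bf 34 97 97) = 07; tag = H(64 5c 5c 5c 5c 07) = db
m3: inner = H(0e 36 36 36 36 6c 31 53 5b) = 31; tag = H(64 5c 5c 5c 5c 31) = 05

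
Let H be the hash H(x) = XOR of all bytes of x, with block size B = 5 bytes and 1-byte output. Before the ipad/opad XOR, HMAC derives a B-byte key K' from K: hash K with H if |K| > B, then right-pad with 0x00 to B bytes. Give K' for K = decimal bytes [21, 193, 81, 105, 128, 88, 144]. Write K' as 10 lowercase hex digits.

a400000000

|K| = 7 > B = 5, so first hash the key.
H(K): XOR 15⊕c1⊕51⊕69⊕80⊕58⊕90 = a4.
Zero-pad H(K) = a4 to 5 bytes: K' = a4 00 00 00 00.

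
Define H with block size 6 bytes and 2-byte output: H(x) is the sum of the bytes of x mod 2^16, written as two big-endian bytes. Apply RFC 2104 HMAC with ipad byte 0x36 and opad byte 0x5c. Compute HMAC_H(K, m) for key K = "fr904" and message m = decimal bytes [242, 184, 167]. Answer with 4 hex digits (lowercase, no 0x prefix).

Key "fr904" = 66 72 39 30 34 is 5 bytes ≤ B = 6; zero-pad to 6 bytes: K' = 66 72 39 30 34 00.
K' ⊕ ipad = 50 44 0f 06 02 36.  K' ⊕ opad = 3a 2e 65 6c 68 5c.
Inner input = (K'⊕ipad) ∥ m = 50 44 0f 06 02 36 ∥ f2 b8 a7.
Inner hash: sum = 80+68+15+6+2+54+242+184+167 = 818 → 03 32.
Outer input = (K'⊕opad) ∥ inner = 3a 2e 65 6c 68 5c ∥ 03 32.
Outer hash (tag): sum = 58+46+101+108+104+92+3+50 = 562 → 02 32.

0232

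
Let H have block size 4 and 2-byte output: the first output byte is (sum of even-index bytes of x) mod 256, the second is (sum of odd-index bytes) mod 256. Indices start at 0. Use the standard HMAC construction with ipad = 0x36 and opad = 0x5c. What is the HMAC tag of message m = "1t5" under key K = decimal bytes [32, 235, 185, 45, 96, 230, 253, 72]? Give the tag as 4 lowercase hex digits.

6290

Key decimal bytes [32, 235, 185, 45, 96, 230, 253, 72] = 20 eb b9 2d 60 e6 fd 48 is 8 bytes > B = 4, so hash it first: H(key) = 36 46, then zero-pad to 4 bytes: K' = 36 46 00 00.
K' ⊕ ipad = 00 70 36 36.  K' ⊕ opad = 6a 1a 5c 5c.
Inner input = (K'⊕ipad) ∥ m = 00 70 36 36 ∥ 31 74 35.
Inner hash: even-index sum = 156 mod 256 = 156; odd-index sum = 282 mod 256 = 26 → 9c 1a.
Outer input = (K'⊕opad) ∥ inner = 6a 1a 5c 5c ∥ 9c 1a.
Outer hash (tag): even-index sum = 354 mod 256 = 98; odd-index sum = 144 mod 256 = 144 → 62 90.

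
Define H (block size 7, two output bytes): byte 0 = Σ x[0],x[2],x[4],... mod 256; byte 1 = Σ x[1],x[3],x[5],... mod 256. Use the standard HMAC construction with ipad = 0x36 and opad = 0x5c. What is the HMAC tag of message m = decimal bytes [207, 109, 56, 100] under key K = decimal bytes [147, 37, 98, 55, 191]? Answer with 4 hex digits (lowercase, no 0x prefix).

9dc9

Key decimal bytes [147, 37, 98, 55, 191] = 93 25 62 37 bf is 5 bytes ≤ B = 7; zero-pad to 7 bytes: K' = 93 25 62 37 bf 00 00.
K' ⊕ ipad = a5 13 54 01 89 36 36.  K' ⊕ opad = cf 79 3e 6b e3 5c 5c.
Inner input = (K'⊕ipad) ∥ m = a5 13 54 01 89 36 36 ∥ cf 6d 38 64.
Inner hash: even-index sum = 649 mod 256 = 137; odd-index sum = 337 mod 256 = 81 → 89 51.
Outer input = (K'⊕opad) ∥ inner = cf 79 3e 6b e3 5c 5c ∥ 89 51.
Outer hash (tag): even-index sum = 669 mod 256 = 157; odd-index sum = 457 mod 256 = 201 → 9d c9.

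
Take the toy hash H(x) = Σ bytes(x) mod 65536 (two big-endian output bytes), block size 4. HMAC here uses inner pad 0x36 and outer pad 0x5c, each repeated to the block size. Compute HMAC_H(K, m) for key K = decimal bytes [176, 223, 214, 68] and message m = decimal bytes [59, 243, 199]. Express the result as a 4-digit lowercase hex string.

Key decimal bytes [176, 223, 214, 68] = b0 df d6 44 is exactly B = 4 bytes: K' = b0 df d6 44.
K' ⊕ ipad = 86 e9 e0 72.  K' ⊕ opad = ec 83 8a 18.
Inner input = (K'⊕ipad) ∥ m = 86 e9 e0 72 ∥ 3b f3 c7.
Inner hash: sum = 134+233+224+114+59+243+199 = 1206 → 04 b6.
Outer input = (K'⊕opad) ∥ inner = ec 83 8a 18 ∥ 04 b6.
Outer hash (tag): sum = 236+131+138+24+4+182 = 715 → 02 cb.

02cb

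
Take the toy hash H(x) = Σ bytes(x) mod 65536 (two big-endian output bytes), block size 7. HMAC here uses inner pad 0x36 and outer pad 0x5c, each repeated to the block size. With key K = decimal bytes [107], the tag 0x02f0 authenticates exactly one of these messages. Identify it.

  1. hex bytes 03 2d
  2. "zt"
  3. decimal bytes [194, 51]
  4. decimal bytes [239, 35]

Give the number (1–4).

Key decimal bytes [107] = 6b is 1 byte ≤ B = 7; zero-pad to 7 bytes: K' = 6b 00 00 00 00 00 00.
K' ⊕ ipad = 5d 36 36 36 36 36 36; K' ⊕ opad = 37 5c 5c 5c 5c 5c 5c.
m1: inner = H(5d 36 36 36 36 36 36 03 2d) = 01 d1; tag = H(37 5c 5c 5c 5c 5c 5c 01 d1) = 0331
m2: inner = H(5d 36 36 36 36 36 36 7a 74) = 02 8f; tag = H(37 5c 5c 5c 5c 5c 5c 02 8f) = 02f0 ← matches
m3: inner = H(5d 36 36 36 36 36 36 c2 33) = 02 96; tag = H(37 5c 5c 5c 5c 5c 5c 02 96) = 02f7
m4: inner = H(5d 36 36 36 36 36 36 ef 23) = 02 b3; tag = H(37 5c 5c 5c 5c 5c 5c 02 b3) = 0314

2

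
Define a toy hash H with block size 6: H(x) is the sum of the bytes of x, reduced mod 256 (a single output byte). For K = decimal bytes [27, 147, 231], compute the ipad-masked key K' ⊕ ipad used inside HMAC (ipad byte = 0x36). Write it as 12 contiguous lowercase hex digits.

2da5d1363636

Key decimal bytes [27, 147, 231] = 1b 93 e7 is 3 bytes ≤ B = 6; zero-pad to 6 bytes: K' = 1b 93 e7 00 00 00.
XOR each byte with 0x36: 1b⊕36=2d, 93⊕36=a5, e7⊕36=d1, 00⊕36=36, 00⊕36=36, 00⊕36=36.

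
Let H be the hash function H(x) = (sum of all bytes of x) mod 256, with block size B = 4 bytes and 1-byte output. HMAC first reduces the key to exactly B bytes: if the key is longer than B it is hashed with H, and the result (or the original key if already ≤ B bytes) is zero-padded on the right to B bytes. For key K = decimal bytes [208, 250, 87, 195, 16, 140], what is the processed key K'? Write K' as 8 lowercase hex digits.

80000000

|K| = 6 > B = 4, so first hash the key.
H(K): sum = 208+250+87+195+16+140 = 896; mod 256 = 128 → 80.
Zero-pad H(K) = 80 to 4 bytes: K' = 80 00 00 00.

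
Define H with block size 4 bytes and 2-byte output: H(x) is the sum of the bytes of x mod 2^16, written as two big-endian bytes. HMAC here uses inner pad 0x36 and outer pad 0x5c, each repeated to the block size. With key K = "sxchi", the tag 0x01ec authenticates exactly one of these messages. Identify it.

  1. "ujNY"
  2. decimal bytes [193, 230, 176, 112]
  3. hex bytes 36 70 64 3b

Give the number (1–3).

Key "sxchi" = 73 78 63 68 69 is 5 bytes > B = 4, so hash it first: H(key) = 02 1f, then zero-pad to 4 bytes: K' = 02 1f 00 00.
K' ⊕ ipad = 34 29 36 36; K' ⊕ opad = 5e 43 5c 5c.
m1: inner = H(34 29 36 36 75 6a 4e 59) = 02 4f; tag = H(5e 43 5c 5c 02 4f) = 01aa
m2: inner = H(34 29 36 36 c1 e6 b0 70) = 03 90; tag = H(5e 43 5c 5c 03 90) = 01ec ← matches
m3: inner = H(34 29 36 36 36 70 64 3b) = 02 0e; tag = H(5e 43 5c 5c 02 0e) = 0169

2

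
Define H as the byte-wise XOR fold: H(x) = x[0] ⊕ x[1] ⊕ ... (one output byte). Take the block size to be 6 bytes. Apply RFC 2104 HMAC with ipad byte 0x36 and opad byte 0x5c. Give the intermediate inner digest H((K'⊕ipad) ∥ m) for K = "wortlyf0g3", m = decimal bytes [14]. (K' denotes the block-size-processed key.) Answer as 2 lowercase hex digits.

07

Key "wortlyf0g3" = 77 6f 72 74 6c 79 66 30 67 33 is 10 bytes > B = 6, so hash it first: H(key) = 09, then zero-pad to 6 bytes: K' = 09 00 00 00 00 00.
K' ⊕ ipad = 3f 36 36 36 36 36.
Inner input = 3f 36 36 36 36 36 ∥ 0e.
Inner hash: XOR 3f⊕36⊕36⊕36⊕36⊕36⊕0e = 07.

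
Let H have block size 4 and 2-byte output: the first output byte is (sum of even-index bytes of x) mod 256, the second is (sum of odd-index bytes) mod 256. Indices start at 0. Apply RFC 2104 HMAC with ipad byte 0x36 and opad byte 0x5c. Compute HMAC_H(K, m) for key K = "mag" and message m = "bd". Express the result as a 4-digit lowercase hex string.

7a8a

Key "mag" = 6d 61 67 is 3 bytes ≤ B = 4; zero-pad to 4 bytes: K' = 6d 61 67 00.
K' ⊕ ipad = 5b 57 51 36.  K' ⊕ opad = 31 3d 3b 5c.
Inner input = (K'⊕ipad) ∥ m = 5b 57 51 36 ∥ 62 64.
Inner hash: even-index sum = 270 mod 256 = 14; odd-index sum = 241 mod 256 = 241 → 0e f1.
Outer input = (K'⊕opad) ∥ inner = 31 3d 3b 5c ∥ 0e f1.
Outer hash (tag): even-index sum = 122 mod 256 = 122; odd-index sum = 394 mod 256 = 138 → 7a 8a.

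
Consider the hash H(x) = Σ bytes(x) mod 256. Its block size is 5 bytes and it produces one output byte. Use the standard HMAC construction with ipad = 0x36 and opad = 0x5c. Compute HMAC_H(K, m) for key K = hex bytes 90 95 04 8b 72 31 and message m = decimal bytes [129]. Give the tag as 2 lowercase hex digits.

35

Key hex bytes 90 95 04 8b 72 31 is 6 bytes > B = 5, so hash it first: H(key) = 57, then zero-pad to 5 bytes: K' = 57 00 00 00 00.
K' ⊕ ipad = 61 36 36 36 36.  K' ⊕ opad = 0b 5c 5c 5c 5c.
Inner input = (K'⊕ipad) ∥ m = 61 36 36 36 36 ∥ 81.
Inner hash: sum = 97+54+54+54+54+129 = 442; mod 256 = 186 → ba.
Outer input = (K'⊕opad) ∥ inner = 0b 5c 5c 5c 5c ∥ ba.
Outer hash (tag): sum = 11+92+92+92+92+186 = 565; mod 256 = 53 → 35.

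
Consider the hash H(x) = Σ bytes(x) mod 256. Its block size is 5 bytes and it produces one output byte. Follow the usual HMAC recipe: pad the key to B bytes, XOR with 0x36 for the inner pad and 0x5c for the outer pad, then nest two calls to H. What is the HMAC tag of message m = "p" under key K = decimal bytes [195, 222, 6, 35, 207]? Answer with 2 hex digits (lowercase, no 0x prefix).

18

Key decimal bytes [195, 222, 6, 35, 207] = c3 de 06 23 cf is exactly B = 5 bytes: K' = c3 de 06 23 cf.
K' ⊕ ipad = f5 e8 30 15 f9.  K' ⊕ opad = 9f 82 5a 7f 93.
Inner input = (K'⊕ipad) ∥ m = f5 e8 30 15 f9 ∥ 70.
Inner hash: sum = 245+232+48+21+249+112 = 907; mod 256 = 139 → 8b.
Outer input = (K'⊕opad) ∥ inner = 9f 82 5a 7f 93 ∥ 8b.
Outer hash (tag): sum = 159+130+90+127+147+139 = 792; mod 256 = 24 → 18.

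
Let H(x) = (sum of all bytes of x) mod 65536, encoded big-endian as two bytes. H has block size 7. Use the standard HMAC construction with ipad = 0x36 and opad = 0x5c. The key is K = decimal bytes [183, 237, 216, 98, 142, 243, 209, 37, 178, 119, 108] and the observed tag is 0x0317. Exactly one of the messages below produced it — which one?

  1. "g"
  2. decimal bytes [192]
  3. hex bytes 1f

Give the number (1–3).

Key decimal bytes [183, 237, 216, 98, 142, 243, 209, 37, 178, 119, 108] = b7 ed d8 62 8e f3 d1 25 b2 77 6c is 11 bytes > B = 7, so hash it first: H(key) = 06 ea, then zero-pad to 7 bytes: K' = 06 ea 00 00 00 00 00.
K' ⊕ ipad = 30 dc 36 36 36 36 36; K' ⊕ opad = 5a b6 5c 5c 5c 5c 5c.
m1: inner = H(30 dc 36 36 36 36 36 67) = 02 81; tag = H(5a b6 5c 5c 5c 5c 5c 02 81) = 035f
m2: inner = H(30 dc 36 36 36 36 36 c0) = 02 da; tag = H(5a b6 5c 5c 5c 5c 5c 02 da) = 03b8
m3: inner = H(30 dc 36 36 36 36 36 1f) = 02 39; tag = H(5a b6 5c 5c 5c 5c 5c 02 39) = 0317 ← matches

3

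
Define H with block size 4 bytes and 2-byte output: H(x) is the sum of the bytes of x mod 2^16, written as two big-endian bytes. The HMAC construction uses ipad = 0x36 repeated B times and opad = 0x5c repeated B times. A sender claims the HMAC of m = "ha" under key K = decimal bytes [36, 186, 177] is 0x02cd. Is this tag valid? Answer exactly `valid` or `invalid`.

valid

Key decimal bytes [36, 186, 177] = 24 ba b1 is 3 bytes ≤ B = 4; zero-pad to 4 bytes: K' = 24 ba b1 00.
K' ⊕ ipad = 12 8c 87 36; K' ⊕ opad = 78 e6 ed 5c.
Inner hash: sum = 18+140+135+54+104+97 = 548 → 02 24.
Outer hash (recomputed tag): sum = 120+230+237+92+2+36 = 717 → 02 cd.
Recomputed tag = 02cd; claimed = 02cd → match.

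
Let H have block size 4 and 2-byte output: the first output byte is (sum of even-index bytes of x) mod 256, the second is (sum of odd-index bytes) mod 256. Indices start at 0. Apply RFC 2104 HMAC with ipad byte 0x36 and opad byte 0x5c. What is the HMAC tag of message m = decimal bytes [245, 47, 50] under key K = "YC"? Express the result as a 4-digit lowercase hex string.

2d55

Key "YC" = 59 43 is 2 bytes ≤ B = 4; zero-pad to 4 bytes: K' = 59 43 00 00.
K' ⊕ ipad = 6f 75 36 36.  K' ⊕ opad = 05 1f 5c 5c.
Inner input = (K'⊕ipad) ∥ m = 6f 75 36 36 ∥ f5 2f 32.
Inner hash: even-index sum = 460 mod 256 = 204; odd-index sum = 218 mod 256 = 218 → cc da.
Outer input = (K'⊕opad) ∥ inner = 05 1f 5c 5c ∥ cc da.
Outer hash (tag): even-index sum = 301 mod 256 = 45; odd-index sum = 341 mod 256 = 85 → 2d 55.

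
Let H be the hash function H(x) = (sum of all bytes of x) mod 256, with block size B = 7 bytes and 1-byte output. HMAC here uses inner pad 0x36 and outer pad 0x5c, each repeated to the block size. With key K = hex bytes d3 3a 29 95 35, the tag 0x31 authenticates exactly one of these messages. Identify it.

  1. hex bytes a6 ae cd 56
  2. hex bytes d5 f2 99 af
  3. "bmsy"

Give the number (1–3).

Key hex bytes d3 3a 29 95 35 is 5 bytes ≤ B = 7; zero-pad to 7 bytes: K' = d3 3a 29 95 35 00 00.
K' ⊕ ipad = e5 0c 1f a3 03 36 36; K' ⊕ opad = 8f 66 75 c9 69 5c 5c.
m1: inner = H(e5 0c 1f a3 03 36 36 a6 ae cd 56) = 99; tag = H(8f 66 75 c9 69 5c 5c 99) = ed
m2: inner = H(e5 0c 1f a3 03 36 36 d5 f2 99 af) = 31; tag = H(8f 66 75 c9 69 5c 5c 31) = 85
m3: inner = H(e5 0c 1f a3 03 36 36 62 6d 73 79) = dd; tag = H(8f 66 75 c9 69 5c 5c dd) = 31 ← matches

3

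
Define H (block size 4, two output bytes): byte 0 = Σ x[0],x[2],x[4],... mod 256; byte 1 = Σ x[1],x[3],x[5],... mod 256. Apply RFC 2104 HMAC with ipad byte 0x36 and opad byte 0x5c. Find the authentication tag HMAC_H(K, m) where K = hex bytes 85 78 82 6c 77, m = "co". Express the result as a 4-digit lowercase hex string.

Key hex bytes 85 78 82 6c 77 is 5 bytes > B = 4, so hash it first: H(key) = 7e e4, then zero-pad to 4 bytes: K' = 7e e4 00 00.
K' ⊕ ipad = 48 d2 36 36.  K' ⊕ opad = 22 b8 5c 5c.
Inner input = (K'⊕ipad) ∥ m = 48 d2 36 36 ∥ 63 6f.
Inner hash: even-index sum = 225 mod 256 = 225; odd-index sum = 375 mod 256 = 119 → e1 77.
Outer input = (K'⊕opad) ∥ inner = 22 b8 5c 5c ∥ e1 77.
Outer hash (tag): even-index sum = 351 mod 256 = 95; odd-index sum = 395 mod 256 = 139 → 5f 8b.

5f8b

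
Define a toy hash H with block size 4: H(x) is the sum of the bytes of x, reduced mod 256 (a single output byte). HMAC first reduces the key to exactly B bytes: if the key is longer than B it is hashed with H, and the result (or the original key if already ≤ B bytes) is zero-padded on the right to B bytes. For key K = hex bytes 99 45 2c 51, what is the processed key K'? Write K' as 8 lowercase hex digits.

99452c51

Key hex bytes 99 45 2c 51 is exactly B = 4 bytes: K' = 99 45 2c 51.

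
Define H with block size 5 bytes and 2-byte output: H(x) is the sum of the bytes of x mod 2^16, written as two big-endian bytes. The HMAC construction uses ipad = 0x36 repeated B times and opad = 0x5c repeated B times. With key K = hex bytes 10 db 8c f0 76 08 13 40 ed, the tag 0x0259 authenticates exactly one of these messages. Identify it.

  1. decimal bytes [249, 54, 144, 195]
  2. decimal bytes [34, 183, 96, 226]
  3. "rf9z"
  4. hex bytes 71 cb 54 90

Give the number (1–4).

Key hex bytes 10 db 8c f0 76 08 13 40 ed is 9 bytes > B = 5, so hash it first: H(key) = 04 25, then zero-pad to 5 bytes: K' = 04 25 00 00 00.
K' ⊕ ipad = 32 13 36 36 36; K' ⊕ opad = 58 79 5c 5c 5c.
m1: inner = H(32 13 36 36 36 f9 36 90 c3) = 03 69; tag = H(58 79 5c 5c 5c 03 69) = 0251
m2: inner = H(32 13 36 36 36 22 b7 60 e2) = 03 02; tag = H(58 79 5c 5c 5c 03 02) = 01ea
m3: inner = H(32 13 36 36 36 72 66 39 7a) = 02 72; tag = H(58 79 5c 5c 5c 02 72) = 0259 ← matches
m4: inner = H(32 13 36 36 36 71 cb 54 90) = 03 07; tag = H(58 79 5c 5c 5c 03 07) = 01ef

3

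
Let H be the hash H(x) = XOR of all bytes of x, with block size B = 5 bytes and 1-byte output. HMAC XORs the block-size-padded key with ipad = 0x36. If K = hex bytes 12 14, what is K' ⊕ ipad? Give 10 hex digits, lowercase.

2422363636

Key hex bytes 12 14 is 2 bytes ≤ B = 5; zero-pad to 5 bytes: K' = 12 14 00 00 00.
XOR each byte with 0x36: 12⊕36=24, 14⊕36=22, 00⊕36=36, 00⊕36=36, 00⊕36=36.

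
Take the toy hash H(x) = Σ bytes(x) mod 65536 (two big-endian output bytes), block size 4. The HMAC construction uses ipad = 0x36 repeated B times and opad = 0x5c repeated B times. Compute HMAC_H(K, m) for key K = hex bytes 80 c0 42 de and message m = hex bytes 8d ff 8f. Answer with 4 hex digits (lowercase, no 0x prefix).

Key hex bytes 80 c0 42 de is exactly B = 4 bytes: K' = 80 c0 42 de.
K' ⊕ ipad = b6 f6 74 e8.  K' ⊕ opad = dc 9c 1e 82.
Inner input = (K'⊕ipad) ∥ m = b6 f6 74 e8 ∥ 8d ff 8f.
Inner hash: sum = 182+246+116+232+141+255+143 = 1315 → 05 23.
Outer input = (K'⊕opad) ∥ inner = dc 9c 1e 82 ∥ 05 23.
Outer hash (tag): sum = 220+156+30+130+5+35 = 576 → 02 40.

0240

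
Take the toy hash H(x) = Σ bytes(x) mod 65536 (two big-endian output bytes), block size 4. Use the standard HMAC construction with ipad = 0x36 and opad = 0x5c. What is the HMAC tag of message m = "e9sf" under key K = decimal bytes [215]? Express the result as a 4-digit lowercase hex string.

Key decimal bytes [215] = d7 is 1 byte ≤ B = 4; zero-pad to 4 bytes: K' = d7 00 00 00.
K' ⊕ ipad = e1 36 36 36.  K' ⊕ opad = 8b 5c 5c 5c.
Inner input = (K'⊕ipad) ∥ m = e1 36 36 36 ∥ 65 39 73 66.
Inner hash: sum = 225+54+54+54+101+57+115+102 = 762 → 02 fa.
Outer input = (K'⊕opad) ∥ inner = 8b 5c 5c 5c ∥ 02 fa.
Outer hash (tag): sum = 139+92+92+92+2+250 = 667 → 02 9b.

029b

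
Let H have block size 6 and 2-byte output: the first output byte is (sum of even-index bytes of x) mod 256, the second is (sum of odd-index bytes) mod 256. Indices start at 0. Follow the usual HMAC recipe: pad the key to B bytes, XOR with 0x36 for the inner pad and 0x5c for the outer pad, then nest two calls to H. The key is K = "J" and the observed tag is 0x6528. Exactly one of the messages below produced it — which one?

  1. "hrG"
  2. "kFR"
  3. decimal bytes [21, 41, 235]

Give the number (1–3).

1

Key "J" = 4a is 1 byte ≤ B = 6; zero-pad to 6 bytes: K' = 4a 00 00 00 00 00.
K' ⊕ ipad = 7c 36 36 36 36 36; K' ⊕ opad = 16 5c 5c 5c 5c 5c.
m1: inner = H(7c 36 36 36 36 36 68 72 47) = 97 14; tag = H(16 5c 5c 5c 5c 5c 97 14) = 6528 ← matches
m2: inner = H(7c 36 36 36 36 36 6b 46 52) = a5 e8; tag = H(16 5c 5c 5c 5c 5c a5 e8) = 73fc
m3: inner = H(7c 36 36 36 36 36 15 29 eb) = e8 cb; tag = H(16 5c 5c 5c 5c 5c e8 cb) = b6df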